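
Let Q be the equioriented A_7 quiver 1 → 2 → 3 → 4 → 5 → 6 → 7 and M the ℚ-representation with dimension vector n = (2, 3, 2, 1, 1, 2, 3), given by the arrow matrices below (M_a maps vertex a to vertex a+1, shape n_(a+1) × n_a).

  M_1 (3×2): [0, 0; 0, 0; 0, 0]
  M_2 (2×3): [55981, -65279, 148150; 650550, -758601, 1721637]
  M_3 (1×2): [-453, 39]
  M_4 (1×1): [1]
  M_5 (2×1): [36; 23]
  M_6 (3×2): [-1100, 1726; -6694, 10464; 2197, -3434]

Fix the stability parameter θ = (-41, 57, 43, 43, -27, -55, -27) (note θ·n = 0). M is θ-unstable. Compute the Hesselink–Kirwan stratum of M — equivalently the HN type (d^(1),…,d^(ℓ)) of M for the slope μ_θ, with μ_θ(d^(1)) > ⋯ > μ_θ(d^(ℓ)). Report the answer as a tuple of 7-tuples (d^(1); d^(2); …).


Via rank(M_{q-1}∘⋯∘M_p): M ≅ I[1,1]^2, I[2,2], I[2,3], I[2,7], I[6,7], I[7,7].
μ_θ-semistable layers: μ^(1)=57; μ^(2)=50; μ^(3)=17/3; μ^(4)=-27; μ^(5)=-41; μ^(6)=-55

((0, 1, 0, 0, 0, 0, 0); (0, 1, 1, 0, 0, 0, 0); (0, 1, 1, 1, 1, 1, 1); (0, 0, 0, 0, 0, 0, 2); (2, 0, 0, 0, 0, 0, 0); (0, 0, 0, 0, 0, 1, 0))


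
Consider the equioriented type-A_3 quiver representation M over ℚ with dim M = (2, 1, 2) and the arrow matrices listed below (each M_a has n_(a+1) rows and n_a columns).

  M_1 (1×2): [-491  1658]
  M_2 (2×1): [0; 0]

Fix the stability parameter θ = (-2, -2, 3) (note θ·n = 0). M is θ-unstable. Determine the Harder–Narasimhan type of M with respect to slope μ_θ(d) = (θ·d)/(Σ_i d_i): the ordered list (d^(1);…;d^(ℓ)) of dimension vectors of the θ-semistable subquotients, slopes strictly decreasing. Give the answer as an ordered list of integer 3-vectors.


Interval decomposition of M: I[1,1], I[1,2], I[3,3]^2.
HN type (ℓ=2): μ^(1)=3; μ^(2)=-2

((0, 0, 2); (2, 1, 0))


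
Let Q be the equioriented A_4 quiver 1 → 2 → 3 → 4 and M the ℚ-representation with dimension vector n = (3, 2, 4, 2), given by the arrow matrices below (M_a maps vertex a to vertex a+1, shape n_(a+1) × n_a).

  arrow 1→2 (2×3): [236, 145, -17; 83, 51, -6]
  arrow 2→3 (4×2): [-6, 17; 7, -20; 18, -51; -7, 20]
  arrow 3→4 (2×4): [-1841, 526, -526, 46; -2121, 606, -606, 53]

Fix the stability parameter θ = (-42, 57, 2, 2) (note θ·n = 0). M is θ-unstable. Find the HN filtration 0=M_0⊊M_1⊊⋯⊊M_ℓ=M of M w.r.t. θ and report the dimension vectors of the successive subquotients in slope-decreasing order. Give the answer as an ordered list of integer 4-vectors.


Interval decomposition of M: I[1,1], I[1,4]^2, I[3,3]^2.
HN type (ℓ=3): μ^(1)=61/3; μ^(2)=2; μ^(3)=-42

((0, 2, 2, 2); (0, 0, 2, 0); (3, 0, 0, 0))


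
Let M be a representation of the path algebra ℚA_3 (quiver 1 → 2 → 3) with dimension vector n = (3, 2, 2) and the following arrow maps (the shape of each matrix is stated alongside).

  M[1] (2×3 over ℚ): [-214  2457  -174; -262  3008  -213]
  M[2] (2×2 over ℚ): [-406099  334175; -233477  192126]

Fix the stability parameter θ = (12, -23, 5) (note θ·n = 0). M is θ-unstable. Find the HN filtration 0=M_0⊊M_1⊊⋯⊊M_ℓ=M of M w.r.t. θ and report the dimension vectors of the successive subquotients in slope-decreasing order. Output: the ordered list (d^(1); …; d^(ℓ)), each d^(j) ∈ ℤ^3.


Interval decomposition of M: I[1,1], I[1,3]^2.
HN type (ℓ=3): μ^(1)=12; μ^(2)=5; μ^(3)=-11/2

((1, 0, 0); (0, 0, 2); (2, 2, 0))


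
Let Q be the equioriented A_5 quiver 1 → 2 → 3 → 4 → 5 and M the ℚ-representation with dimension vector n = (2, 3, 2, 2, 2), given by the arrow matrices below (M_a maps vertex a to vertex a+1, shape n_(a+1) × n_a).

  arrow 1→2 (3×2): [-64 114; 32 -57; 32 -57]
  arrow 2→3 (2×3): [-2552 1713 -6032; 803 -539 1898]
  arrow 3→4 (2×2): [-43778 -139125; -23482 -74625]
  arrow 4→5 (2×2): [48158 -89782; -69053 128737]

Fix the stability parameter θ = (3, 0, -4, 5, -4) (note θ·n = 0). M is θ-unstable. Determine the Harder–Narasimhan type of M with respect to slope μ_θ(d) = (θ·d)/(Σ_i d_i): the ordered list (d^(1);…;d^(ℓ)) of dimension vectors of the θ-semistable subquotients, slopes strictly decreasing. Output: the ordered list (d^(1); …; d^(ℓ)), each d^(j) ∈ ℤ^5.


Via rank(M_{q-1}∘⋯∘M_p): M ≅ I[1,1], I[1,4], I[2,2], I[2,3], I[4,5], I[5,5].
μ_θ-semistable layers: μ^(1)=5; μ^(2)=3; μ^(3)=1/2; μ^(4)=0; μ^(5)=-1/3; μ^(6)=-2; μ^(7)=-4

((0, 0, 0, 1, 0); (1, 0, 0, 0, 0); (0, 0, 0, 1, 1); (0, 1, 0, 0, 0); (1, 1, 1, 0, 0); (0, 1, 1, 0, 0); (0, 0, 0, 0, 1))


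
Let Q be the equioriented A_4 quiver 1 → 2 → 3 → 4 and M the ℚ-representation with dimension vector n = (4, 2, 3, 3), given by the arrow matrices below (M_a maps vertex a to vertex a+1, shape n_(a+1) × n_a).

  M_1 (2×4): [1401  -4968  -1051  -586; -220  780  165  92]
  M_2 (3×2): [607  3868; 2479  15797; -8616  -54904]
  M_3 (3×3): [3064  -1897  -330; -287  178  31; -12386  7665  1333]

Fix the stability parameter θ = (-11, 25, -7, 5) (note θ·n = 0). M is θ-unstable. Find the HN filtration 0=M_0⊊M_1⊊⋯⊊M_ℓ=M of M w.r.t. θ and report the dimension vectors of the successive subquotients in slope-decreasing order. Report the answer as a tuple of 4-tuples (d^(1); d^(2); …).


Interval decomposition of M: I[1,1]^2, I[1,4]^2, I[3,4].
HN type (ℓ=4): μ^(1)=23/3; μ^(2)=5; μ^(3)=-7; μ^(4)=-11

((0, 2, 2, 2); (0, 0, 0, 1); (0, 0, 1, 0); (4, 0, 0, 0))


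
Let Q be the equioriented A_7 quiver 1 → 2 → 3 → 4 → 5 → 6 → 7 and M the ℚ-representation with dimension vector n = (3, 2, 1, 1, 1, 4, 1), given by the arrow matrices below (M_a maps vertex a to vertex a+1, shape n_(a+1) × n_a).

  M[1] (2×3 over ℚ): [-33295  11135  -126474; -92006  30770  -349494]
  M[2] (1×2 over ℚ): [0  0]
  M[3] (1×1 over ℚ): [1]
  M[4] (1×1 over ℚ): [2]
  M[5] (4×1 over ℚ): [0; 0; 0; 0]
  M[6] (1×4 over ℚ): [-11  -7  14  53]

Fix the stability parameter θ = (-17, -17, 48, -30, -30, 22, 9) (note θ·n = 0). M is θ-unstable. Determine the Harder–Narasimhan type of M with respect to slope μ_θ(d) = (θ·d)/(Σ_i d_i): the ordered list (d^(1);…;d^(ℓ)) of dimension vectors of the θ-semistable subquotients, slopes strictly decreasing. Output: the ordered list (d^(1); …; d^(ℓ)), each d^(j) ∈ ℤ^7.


Via rank(M_{q-1}∘⋯∘M_p): M ≅ I[1,1], I[1,2]^2, I[3,5], I[6,6]^3, I[6,7].
μ_θ-semistable layers: μ^(1)=22; μ^(2)=31/2; μ^(3)=-4; μ^(4)=-17

((0, 0, 0, 0, 0, 3, 0); (0, 0, 0, 0, 0, 1, 1); (0, 0, 1, 1, 1, 0, 0); (3, 2, 0, 0, 0, 0, 0))


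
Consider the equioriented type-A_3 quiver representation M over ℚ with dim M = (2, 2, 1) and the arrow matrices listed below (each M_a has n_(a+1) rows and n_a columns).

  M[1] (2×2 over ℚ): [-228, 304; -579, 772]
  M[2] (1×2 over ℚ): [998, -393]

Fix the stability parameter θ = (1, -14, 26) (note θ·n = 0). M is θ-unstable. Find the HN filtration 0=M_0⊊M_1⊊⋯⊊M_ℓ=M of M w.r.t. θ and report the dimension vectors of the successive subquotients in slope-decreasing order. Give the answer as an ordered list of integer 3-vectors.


Via rank(M_{q-1}∘⋯∘M_p): M ≅ I[1,1], I[1,3], I[2,2].
μ_θ-semistable layers: μ^(1)=26; μ^(2)=1; μ^(3)=-13/2; μ^(4)=-14

((0, 0, 1); (1, 0, 0); (1, 1, 0); (0, 1, 0))


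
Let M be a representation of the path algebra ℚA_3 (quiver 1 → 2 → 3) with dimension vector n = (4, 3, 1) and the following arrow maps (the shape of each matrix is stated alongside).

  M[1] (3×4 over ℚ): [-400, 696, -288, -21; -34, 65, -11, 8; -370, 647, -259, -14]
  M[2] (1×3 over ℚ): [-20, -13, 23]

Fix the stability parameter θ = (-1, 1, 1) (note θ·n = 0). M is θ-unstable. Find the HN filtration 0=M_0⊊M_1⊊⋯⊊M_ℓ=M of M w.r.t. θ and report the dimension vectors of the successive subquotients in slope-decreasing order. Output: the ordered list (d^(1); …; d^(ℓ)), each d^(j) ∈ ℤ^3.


Barcode: M ≅ I[1,1], I[1,2]^2, I[1,3]. HN layers by μ_θ (2 steps, strictly decreasing):
  μ^(1)=1; μ^(2)=-1

((0, 3, 1); (4, 0, 0))


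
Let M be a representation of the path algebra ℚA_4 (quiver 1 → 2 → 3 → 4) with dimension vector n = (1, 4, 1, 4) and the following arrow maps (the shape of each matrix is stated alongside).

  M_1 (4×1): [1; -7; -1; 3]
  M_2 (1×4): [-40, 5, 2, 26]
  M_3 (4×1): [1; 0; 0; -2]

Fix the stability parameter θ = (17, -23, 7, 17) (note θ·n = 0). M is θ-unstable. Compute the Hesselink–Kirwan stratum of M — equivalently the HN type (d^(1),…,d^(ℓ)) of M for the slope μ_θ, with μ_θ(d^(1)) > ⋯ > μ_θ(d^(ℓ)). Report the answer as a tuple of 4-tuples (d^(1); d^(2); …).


Barcode: M ≅ I[1,4], I[2,2]^3, I[4,4]^3. HN layers by μ_θ (4 steps, strictly decreasing):
  μ^(1)=17; μ^(2)=7; μ^(3)=-3; μ^(4)=-23

((0, 0, 0, 4); (0, 0, 1, 0); (1, 1, 0, 0); (0, 3, 0, 0))


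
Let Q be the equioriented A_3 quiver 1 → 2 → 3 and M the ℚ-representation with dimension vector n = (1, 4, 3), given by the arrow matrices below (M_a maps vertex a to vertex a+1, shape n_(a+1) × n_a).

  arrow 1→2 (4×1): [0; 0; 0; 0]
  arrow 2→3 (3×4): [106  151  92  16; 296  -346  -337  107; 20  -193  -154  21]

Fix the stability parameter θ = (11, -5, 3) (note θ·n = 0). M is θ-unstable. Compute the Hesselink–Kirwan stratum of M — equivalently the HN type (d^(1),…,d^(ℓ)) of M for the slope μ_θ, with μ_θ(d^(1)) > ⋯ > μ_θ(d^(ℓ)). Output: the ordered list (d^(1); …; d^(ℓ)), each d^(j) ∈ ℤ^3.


Interval decomposition of M: I[1,1], I[2,2], I[2,3]^3.
HN type (ℓ=3): μ^(1)=11; μ^(2)=3; μ^(3)=-5

((1, 0, 0); (0, 0, 3); (0, 4, 0))


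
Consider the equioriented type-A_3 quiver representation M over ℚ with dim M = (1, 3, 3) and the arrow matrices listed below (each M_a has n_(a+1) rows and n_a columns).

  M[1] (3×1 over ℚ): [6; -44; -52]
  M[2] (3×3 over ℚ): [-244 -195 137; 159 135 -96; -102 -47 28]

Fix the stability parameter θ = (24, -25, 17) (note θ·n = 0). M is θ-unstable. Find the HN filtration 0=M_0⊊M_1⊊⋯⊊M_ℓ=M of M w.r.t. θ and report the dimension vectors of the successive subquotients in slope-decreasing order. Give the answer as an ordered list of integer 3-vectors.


Barcode: M ≅ I[1,3], I[2,3]^2. HN layers by μ_θ (3 steps, strictly decreasing):
  μ^(1)=17; μ^(2)=-1/2; μ^(3)=-25

((0, 0, 3); (1, 1, 0); (0, 2, 0))


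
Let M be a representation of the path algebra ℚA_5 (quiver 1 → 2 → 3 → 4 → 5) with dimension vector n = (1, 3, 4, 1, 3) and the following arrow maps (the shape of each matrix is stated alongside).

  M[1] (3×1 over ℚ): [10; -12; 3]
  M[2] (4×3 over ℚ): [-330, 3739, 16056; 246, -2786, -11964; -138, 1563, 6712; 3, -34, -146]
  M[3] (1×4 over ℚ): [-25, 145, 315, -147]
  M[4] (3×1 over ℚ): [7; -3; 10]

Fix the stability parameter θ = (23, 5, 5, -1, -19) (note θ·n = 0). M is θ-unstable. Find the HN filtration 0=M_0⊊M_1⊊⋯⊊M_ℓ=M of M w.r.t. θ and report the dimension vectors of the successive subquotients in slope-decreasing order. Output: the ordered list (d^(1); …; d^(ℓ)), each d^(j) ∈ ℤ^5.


Interval decomposition of M: I[1,2], I[2,3], I[2,5], I[3,3]^2, I[5,5]^2.
HN type (ℓ=4): μ^(1)=14; μ^(2)=5; μ^(3)=-5/2; μ^(4)=-19

((1, 1, 0, 0, 0); (0, 1, 3, 0, 0); (0, 1, 1, 1, 1); (0, 0, 0, 0, 2))


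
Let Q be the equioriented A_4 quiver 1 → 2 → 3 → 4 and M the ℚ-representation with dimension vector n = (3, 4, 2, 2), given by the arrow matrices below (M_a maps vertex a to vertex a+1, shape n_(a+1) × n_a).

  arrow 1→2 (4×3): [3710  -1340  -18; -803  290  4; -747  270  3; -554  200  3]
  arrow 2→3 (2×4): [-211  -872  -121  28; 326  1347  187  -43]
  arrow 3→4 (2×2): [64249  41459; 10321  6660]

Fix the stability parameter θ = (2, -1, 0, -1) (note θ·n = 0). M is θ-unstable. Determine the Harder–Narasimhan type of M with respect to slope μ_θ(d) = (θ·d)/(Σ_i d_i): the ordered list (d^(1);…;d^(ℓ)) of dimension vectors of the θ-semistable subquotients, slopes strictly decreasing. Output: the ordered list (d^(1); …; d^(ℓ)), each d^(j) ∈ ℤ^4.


Via rank(M_{q-1}∘⋯∘M_p): M ≅ I[1,1], I[1,2], I[1,4], I[2,2], I[2,4].
μ_θ-semistable layers: μ^(1)=2; μ^(2)=1/2; μ^(3)=0; μ^(4)=-1/2; μ^(5)=-1

((1, 0, 0, 0); (1, 1, 0, 0); (1, 1, 1, 1); (0, 0, 1, 1); (0, 2, 0, 0))


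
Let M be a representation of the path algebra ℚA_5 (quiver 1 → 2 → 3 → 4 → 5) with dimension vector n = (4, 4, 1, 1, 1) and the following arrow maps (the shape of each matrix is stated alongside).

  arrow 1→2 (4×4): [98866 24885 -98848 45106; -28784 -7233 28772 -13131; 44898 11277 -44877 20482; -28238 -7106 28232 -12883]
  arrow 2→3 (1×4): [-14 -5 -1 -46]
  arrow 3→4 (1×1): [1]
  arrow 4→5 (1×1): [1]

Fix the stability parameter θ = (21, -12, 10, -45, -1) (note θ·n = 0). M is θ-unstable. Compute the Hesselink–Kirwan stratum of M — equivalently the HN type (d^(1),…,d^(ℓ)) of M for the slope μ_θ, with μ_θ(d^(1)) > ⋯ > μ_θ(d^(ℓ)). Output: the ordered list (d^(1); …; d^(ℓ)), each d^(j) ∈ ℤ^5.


Interval decomposition of M: I[1,1], I[1,2]^2, I[1,5], I[2,2].
HN type (ℓ=5): μ^(1)=21; μ^(2)=9/2; μ^(3)=-1; μ^(4)=-13/2; μ^(5)=-12

((1, 0, 0, 0, 0); (2, 2, 0, 0, 0); (0, 0, 0, 0, 1); (1, 1, 1, 1, 0); (0, 1, 0, 0, 0))


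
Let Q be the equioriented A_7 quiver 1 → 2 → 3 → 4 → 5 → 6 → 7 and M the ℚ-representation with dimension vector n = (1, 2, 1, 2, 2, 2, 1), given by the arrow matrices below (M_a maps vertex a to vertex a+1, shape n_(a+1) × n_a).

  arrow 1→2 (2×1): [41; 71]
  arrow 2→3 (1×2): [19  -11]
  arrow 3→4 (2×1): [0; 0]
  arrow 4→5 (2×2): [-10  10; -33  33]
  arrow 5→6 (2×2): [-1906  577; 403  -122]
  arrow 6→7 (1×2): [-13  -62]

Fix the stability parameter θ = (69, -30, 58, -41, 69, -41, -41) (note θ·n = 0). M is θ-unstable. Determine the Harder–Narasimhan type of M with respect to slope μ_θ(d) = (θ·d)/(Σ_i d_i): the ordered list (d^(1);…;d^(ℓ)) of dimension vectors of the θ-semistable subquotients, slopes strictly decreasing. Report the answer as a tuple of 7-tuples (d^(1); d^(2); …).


Barcode: M ≅ I[1,3], I[2,2], I[4,4], I[4,7], I[5,6]. HN layers by μ_θ (6 steps, strictly decreasing):
  μ^(1)=58; μ^(2)=39/2; μ^(3)=14; μ^(4)=-13/3; μ^(5)=-30; μ^(6)=-41

((0, 0, 1, 0, 0, 0, 0); (1, 1, 0, 0, 0, 0, 0); (0, 0, 0, 0, 1, 1, 0); (0, 0, 0, 0, 1, 1, 1); (0, 1, 0, 0, 0, 0, 0); (0, 0, 0, 2, 0, 0, 0))


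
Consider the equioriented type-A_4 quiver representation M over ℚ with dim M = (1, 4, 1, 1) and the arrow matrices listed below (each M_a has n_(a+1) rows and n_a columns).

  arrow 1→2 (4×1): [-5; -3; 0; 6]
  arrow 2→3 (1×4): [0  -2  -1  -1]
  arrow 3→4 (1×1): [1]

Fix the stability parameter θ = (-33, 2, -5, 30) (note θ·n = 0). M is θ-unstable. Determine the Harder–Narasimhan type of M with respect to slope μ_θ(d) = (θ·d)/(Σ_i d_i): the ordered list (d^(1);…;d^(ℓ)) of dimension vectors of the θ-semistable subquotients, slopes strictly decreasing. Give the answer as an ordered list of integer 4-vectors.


Via rank(M_{q-1}∘⋯∘M_p): M ≅ I[1,2], I[2,2]^2, I[2,4].
μ_θ-semistable layers: μ^(1)=30; μ^(2)=2; μ^(3)=-3/2; μ^(4)=-33

((0, 0, 0, 1); (0, 3, 0, 0); (0, 1, 1, 0); (1, 0, 0, 0))


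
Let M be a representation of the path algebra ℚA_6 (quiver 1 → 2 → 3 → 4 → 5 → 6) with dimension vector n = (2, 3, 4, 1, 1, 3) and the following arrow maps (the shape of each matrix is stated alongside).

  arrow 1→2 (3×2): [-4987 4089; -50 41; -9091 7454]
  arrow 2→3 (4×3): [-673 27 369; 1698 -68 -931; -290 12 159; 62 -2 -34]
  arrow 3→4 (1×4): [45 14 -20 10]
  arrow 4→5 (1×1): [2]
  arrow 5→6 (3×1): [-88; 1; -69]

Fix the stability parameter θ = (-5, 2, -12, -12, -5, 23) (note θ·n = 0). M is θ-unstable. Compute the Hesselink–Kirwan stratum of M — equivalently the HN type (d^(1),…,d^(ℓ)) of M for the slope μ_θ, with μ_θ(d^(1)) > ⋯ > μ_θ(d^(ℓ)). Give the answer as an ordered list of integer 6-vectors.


Barcode: M ≅ I[1,2], I[1,3], I[2,6], I[3,3]^2, I[6,6]^2. HN layers by μ_θ (5 steps, strictly decreasing):
  μ^(1)=23; μ^(2)=2; μ^(3)=-5; μ^(4)=-22/3; μ^(5)=-12

((0, 0, 0, 0, 0, 3); (0, 1, 0, 0, 0, 0); (2, 1, 1, 0, 1, 0); (0, 1, 1, 1, 0, 0); (0, 0, 2, 0, 0, 0))


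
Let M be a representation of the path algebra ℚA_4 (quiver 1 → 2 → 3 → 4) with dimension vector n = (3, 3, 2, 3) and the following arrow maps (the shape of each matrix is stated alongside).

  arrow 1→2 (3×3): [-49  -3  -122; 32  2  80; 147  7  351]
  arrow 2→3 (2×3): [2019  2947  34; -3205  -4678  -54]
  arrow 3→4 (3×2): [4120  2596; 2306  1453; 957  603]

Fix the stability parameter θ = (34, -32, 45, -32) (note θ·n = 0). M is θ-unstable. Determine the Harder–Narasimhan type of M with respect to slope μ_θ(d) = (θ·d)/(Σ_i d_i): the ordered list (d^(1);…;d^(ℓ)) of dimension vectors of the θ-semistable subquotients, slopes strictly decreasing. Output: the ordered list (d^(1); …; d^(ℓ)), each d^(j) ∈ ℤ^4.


Interval decomposition of M: I[1,2], I[1,4]^2, I[4,4].
HN type (ℓ=3): μ^(1)=13/2; μ^(2)=1; μ^(3)=-32

((0, 0, 2, 2); (3, 3, 0, 0); (0, 0, 0, 1))


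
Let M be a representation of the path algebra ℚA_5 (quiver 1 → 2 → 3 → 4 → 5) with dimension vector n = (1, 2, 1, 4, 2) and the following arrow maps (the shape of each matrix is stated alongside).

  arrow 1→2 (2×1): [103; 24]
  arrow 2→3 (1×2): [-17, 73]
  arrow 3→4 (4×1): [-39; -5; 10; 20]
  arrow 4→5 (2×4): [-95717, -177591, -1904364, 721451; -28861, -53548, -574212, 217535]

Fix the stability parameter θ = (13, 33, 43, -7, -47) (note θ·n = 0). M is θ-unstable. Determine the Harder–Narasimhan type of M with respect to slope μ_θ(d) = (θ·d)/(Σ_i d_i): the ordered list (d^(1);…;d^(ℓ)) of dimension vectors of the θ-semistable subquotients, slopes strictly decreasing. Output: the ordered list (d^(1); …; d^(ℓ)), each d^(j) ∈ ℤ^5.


Interval decomposition of M: I[1,5], I[2,2], I[4,4]^2, I[4,5].
HN type (ℓ=4): μ^(1)=33; μ^(2)=7; μ^(3)=-7; μ^(4)=-27

((0, 1, 0, 0, 0); (1, 1, 1, 1, 1); (0, 0, 0, 2, 0); (0, 0, 0, 1, 1))


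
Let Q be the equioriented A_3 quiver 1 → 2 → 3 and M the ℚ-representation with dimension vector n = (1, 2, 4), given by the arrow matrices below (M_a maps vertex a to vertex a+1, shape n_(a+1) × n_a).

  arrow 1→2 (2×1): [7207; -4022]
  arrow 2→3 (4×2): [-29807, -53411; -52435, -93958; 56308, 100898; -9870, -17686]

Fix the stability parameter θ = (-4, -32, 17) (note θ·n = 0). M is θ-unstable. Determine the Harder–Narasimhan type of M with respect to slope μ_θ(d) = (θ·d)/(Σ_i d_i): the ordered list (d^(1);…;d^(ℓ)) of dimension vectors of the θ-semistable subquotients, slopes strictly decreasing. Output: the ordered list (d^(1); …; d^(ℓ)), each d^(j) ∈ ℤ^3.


Barcode: M ≅ I[1,3], I[2,3], I[3,3]^2. HN layers by μ_θ (3 steps, strictly decreasing):
  μ^(1)=17; μ^(2)=-18; μ^(3)=-32

((0, 0, 4); (1, 1, 0); (0, 1, 0))


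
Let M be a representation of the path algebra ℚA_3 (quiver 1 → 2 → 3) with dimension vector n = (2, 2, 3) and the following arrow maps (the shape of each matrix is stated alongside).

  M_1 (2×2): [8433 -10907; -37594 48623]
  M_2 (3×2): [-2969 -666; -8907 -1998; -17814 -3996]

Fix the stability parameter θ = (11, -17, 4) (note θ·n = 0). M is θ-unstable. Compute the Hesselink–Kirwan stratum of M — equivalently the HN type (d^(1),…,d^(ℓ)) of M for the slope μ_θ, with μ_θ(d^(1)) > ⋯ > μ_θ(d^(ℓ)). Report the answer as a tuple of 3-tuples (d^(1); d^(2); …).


Interval decomposition of M: I[1,2], I[1,3], I[3,3]^2.
HN type (ℓ=2): μ^(1)=4; μ^(2)=-3

((0, 0, 3); (2, 2, 0))


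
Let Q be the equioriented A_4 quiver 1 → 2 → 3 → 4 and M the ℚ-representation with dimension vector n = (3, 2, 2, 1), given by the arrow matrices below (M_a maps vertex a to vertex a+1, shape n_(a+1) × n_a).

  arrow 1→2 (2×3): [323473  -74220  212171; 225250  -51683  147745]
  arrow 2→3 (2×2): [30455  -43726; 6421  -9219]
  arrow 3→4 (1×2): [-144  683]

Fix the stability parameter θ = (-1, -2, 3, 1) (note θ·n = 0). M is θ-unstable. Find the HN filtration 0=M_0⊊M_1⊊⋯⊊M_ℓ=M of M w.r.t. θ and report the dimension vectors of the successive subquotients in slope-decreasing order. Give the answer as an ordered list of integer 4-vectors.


Barcode: M ≅ I[1,1], I[1,3], I[1,4]. HN layers by μ_θ (4 steps, strictly decreasing):
  μ^(1)=3; μ^(2)=2; μ^(3)=-1; μ^(4)=-3/2

((0, 0, 1, 0); (0, 0, 1, 1); (1, 0, 0, 0); (2, 2, 0, 0))


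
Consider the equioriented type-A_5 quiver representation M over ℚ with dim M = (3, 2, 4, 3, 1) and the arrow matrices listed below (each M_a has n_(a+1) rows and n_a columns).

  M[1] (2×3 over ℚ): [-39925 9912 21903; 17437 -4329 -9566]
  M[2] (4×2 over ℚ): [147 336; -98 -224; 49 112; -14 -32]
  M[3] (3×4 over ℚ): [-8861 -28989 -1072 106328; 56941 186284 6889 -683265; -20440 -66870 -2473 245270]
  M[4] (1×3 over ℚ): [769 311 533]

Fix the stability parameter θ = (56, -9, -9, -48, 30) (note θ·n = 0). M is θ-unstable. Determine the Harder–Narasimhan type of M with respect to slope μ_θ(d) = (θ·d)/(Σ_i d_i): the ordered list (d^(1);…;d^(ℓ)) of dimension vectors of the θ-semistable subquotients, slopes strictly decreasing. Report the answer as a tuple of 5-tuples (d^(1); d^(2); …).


Interval decomposition of M: I[1,1], I[1,2], I[1,4], I[3,3], I[3,4], I[3,5].
HN type (ℓ=6): μ^(1)=56; μ^(2)=30; μ^(3)=47/2; μ^(4)=-5/2; μ^(5)=-9; μ^(6)=-57/2

((1, 0, 0, 0, 0); (0, 0, 0, 0, 1); (1, 1, 0, 0, 0); (1, 1, 1, 1, 0); (0, 0, 1, 0, 0); (0, 0, 2, 2, 0))


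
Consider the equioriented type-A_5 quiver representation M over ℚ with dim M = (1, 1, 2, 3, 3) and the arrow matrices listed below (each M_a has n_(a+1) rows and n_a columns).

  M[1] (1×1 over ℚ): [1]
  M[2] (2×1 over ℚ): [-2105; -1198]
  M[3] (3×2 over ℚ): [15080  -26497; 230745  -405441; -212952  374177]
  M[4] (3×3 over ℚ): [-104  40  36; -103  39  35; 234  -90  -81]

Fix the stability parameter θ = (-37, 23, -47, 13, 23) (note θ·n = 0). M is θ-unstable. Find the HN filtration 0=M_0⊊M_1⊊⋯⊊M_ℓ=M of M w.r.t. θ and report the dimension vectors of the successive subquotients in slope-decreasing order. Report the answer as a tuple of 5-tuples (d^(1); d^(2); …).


Barcode: M ≅ I[1,5], I[3,5], I[4,4], I[5,5]. HN layers by μ_θ (5 steps, strictly decreasing):
  μ^(1)=23; μ^(2)=13; μ^(3)=-12; μ^(4)=-37; μ^(5)=-47

((0, 0, 0, 0, 3); (0, 0, 0, 3, 0); (0, 1, 1, 0, 0); (1, 0, 0, 0, 0); (0, 0, 1, 0, 0))


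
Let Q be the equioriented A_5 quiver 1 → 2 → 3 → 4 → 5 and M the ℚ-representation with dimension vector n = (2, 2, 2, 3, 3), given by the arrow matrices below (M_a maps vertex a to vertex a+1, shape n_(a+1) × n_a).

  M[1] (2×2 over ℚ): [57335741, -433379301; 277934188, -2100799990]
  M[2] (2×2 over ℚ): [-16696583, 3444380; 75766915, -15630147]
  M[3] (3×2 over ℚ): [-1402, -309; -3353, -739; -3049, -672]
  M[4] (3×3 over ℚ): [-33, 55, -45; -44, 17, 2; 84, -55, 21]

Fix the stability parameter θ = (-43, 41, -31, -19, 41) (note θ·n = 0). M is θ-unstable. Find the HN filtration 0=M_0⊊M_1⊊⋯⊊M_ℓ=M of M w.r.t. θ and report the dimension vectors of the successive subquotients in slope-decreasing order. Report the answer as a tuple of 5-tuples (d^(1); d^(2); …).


Via rank(M_{q-1}∘⋯∘M_p): M ≅ I[1,5]^2, I[4,5].
μ_θ-semistable layers: μ^(1)=41; μ^(2)=-3; μ^(3)=-19; μ^(4)=-43

((0, 0, 0, 0, 3); (0, 2, 2, 2, 0); (0, 0, 0, 1, 0); (2, 0, 0, 0, 0))


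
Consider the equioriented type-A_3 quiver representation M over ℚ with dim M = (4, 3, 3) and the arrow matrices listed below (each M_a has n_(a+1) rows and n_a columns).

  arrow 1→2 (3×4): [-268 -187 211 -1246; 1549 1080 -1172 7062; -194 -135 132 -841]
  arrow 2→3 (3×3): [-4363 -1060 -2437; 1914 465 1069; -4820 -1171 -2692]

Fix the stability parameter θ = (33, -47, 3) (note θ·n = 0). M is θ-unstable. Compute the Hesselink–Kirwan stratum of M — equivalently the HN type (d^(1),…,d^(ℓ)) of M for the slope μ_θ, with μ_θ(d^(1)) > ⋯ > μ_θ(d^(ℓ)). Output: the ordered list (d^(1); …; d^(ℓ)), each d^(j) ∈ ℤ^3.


Via rank(M_{q-1}∘⋯∘M_p): M ≅ I[1,1], I[1,3]^3.
μ_θ-semistable layers: μ^(1)=33; μ^(2)=3; μ^(3)=-7

((1, 0, 0); (0, 0, 3); (3, 3, 0))


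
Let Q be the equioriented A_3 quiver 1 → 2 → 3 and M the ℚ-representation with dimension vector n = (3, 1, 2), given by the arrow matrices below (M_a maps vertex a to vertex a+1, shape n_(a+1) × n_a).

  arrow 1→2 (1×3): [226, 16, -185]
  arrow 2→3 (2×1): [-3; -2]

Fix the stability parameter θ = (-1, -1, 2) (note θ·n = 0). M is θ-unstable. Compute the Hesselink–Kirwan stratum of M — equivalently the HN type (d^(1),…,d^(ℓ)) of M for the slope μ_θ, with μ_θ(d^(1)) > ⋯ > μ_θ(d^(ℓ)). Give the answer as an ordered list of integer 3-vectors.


Via rank(M_{q-1}∘⋯∘M_p): M ≅ I[1,1]^2, I[1,3], I[3,3].
μ_θ-semistable layers: μ^(1)=2; μ^(2)=-1

((0, 0, 2); (3, 1, 0))


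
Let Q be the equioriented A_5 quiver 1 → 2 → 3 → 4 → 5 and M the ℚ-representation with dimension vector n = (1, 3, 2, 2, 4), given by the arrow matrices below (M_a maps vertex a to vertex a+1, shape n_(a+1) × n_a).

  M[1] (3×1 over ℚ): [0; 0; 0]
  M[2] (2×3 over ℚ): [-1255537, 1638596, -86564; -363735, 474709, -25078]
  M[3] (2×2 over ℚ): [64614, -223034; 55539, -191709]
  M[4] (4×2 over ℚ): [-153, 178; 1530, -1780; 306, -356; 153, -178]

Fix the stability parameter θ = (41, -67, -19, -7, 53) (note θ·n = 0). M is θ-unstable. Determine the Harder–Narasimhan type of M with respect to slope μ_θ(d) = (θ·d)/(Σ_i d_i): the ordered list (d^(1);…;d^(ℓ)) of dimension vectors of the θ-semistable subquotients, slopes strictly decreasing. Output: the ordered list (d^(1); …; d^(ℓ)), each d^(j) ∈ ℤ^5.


Barcode: M ≅ I[1,1], I[2,2], I[2,3], I[2,4], I[4,5], I[5,5]^3. HN layers by μ_θ (5 steps, strictly decreasing):
  μ^(1)=53; μ^(2)=41; μ^(3)=-7; μ^(4)=-19; μ^(5)=-67

((0, 0, 0, 0, 4); (1, 0, 0, 0, 0); (0, 0, 0, 2, 0); (0, 0, 2, 0, 0); (0, 3, 0, 0, 0))


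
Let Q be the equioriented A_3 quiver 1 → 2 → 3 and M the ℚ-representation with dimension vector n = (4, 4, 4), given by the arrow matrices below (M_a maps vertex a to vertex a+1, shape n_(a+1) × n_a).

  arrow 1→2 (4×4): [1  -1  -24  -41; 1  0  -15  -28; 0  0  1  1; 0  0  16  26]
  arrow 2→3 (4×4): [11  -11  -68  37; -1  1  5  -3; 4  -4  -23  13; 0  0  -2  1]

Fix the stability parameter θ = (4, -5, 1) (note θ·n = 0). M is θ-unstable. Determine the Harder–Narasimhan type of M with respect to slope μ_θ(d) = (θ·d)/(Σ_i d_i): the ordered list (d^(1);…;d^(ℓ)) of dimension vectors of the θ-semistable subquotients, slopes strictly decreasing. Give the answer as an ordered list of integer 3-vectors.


Interval decomposition of M: I[1,2], I[1,3]^3, I[3,3].
HN type (ℓ=2): μ^(1)=1; μ^(2)=-1/2

((0, 0, 4); (4, 4, 0))


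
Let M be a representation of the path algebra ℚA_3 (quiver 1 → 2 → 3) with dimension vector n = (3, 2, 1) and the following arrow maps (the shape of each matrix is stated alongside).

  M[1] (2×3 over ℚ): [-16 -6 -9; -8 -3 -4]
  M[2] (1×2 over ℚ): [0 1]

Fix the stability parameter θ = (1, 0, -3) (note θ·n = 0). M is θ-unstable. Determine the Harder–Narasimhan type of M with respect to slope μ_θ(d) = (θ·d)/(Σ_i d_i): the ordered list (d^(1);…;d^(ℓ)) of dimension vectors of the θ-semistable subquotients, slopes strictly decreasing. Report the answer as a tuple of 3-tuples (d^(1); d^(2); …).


Via rank(M_{q-1}∘⋯∘M_p): M ≅ I[1,1], I[1,2], I[1,3].
μ_θ-semistable layers: μ^(1)=1; μ^(2)=1/2; μ^(3)=-2/3

((1, 0, 0); (1, 1, 0); (1, 1, 1))


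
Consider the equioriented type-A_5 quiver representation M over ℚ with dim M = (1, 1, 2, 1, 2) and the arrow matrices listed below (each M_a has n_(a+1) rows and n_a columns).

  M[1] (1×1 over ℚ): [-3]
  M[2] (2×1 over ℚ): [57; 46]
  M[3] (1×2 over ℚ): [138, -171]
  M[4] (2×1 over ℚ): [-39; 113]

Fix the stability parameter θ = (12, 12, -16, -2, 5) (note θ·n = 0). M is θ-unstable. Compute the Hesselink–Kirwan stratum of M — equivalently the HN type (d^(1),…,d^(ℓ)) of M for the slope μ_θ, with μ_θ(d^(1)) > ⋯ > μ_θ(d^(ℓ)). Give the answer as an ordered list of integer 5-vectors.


Interval decomposition of M: I[1,3], I[3,5], I[5,5].
HN type (ℓ=4): μ^(1)=5; μ^(2)=8/3; μ^(3)=-2; μ^(4)=-16

((0, 0, 0, 0, 2); (1, 1, 1, 0, 0); (0, 0, 0, 1, 0); (0, 0, 1, 0, 0))


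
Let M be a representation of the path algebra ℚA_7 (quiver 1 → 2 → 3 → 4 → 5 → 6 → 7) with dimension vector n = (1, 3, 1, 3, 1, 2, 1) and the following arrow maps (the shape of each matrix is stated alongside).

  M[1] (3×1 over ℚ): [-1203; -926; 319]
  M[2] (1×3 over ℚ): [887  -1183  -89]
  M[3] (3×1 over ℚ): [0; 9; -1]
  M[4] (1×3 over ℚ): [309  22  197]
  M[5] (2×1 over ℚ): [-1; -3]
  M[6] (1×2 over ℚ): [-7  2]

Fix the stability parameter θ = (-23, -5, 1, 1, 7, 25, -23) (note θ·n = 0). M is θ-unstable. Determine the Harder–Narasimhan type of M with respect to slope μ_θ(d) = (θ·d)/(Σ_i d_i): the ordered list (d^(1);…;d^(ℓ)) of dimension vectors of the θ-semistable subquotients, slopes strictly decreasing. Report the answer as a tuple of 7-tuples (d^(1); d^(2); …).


Barcode: M ≅ I[1,7], I[2,2]^2, I[4,4]^2, I[6,6]. HN layers by μ_θ (5 steps, strictly decreasing):
  μ^(1)=25; μ^(2)=3; μ^(3)=1; μ^(4)=-5; μ^(5)=-23

((0, 0, 0, 0, 0, 1, 0); (0, 0, 0, 0, 1, 1, 1); (0, 0, 1, 3, 0, 0, 0); (0, 3, 0, 0, 0, 0, 0); (1, 0, 0, 0, 0, 0, 0))


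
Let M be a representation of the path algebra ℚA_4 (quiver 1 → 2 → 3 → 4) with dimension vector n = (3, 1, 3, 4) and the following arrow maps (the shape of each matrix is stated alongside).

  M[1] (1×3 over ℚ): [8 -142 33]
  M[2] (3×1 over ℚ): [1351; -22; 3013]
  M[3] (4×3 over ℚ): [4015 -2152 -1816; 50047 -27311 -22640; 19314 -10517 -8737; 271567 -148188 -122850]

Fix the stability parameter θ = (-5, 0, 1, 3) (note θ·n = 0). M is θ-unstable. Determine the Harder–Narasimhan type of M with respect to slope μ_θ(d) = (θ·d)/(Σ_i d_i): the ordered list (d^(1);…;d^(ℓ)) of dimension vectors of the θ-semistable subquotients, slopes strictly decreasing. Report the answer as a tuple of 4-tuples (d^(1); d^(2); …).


Via rank(M_{q-1}∘⋯∘M_p): M ≅ I[1,1]^2, I[1,4], I[3,4]^2, I[4,4].
μ_θ-semistable layers: μ^(1)=3; μ^(2)=1; μ^(3)=0; μ^(4)=-5

((0, 0, 0, 4); (0, 0, 3, 0); (0, 1, 0, 0); (3, 0, 0, 0))


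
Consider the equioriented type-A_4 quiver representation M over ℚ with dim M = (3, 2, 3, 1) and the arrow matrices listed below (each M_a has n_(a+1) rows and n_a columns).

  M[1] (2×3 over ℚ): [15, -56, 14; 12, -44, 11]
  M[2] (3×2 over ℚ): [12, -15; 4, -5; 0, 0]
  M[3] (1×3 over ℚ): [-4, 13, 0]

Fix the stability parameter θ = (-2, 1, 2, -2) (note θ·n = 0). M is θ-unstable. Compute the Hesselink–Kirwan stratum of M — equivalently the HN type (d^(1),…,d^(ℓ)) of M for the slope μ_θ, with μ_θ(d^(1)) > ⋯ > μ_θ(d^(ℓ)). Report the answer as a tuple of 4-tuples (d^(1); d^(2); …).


Via rank(M_{q-1}∘⋯∘M_p): M ≅ I[1,1], I[1,2], I[1,4], I[3,3]^2.
μ_θ-semistable layers: μ^(1)=2; μ^(2)=1; μ^(3)=1/3; μ^(4)=-2

((0, 0, 2, 0); (0, 1, 0, 0); (0, 1, 1, 1); (3, 0, 0, 0))


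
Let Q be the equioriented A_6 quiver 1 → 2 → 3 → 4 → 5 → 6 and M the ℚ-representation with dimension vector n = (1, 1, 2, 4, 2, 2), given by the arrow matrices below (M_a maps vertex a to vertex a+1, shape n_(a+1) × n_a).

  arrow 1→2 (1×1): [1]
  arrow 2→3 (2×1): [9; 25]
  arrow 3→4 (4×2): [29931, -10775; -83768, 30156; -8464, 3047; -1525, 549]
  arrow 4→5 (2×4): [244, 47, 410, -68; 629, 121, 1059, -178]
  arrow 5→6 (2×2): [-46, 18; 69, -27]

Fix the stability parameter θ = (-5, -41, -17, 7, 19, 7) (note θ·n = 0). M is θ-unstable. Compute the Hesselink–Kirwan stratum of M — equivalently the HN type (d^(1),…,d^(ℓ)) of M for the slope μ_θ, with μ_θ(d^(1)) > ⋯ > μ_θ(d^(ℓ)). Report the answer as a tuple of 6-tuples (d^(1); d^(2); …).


Via rank(M_{q-1}∘⋯∘M_p): M ≅ I[1,6], I[3,5], I[4,4]^2, I[6,6].
μ_θ-semistable layers: μ^(1)=19; μ^(2)=13; μ^(3)=7; μ^(4)=-17; μ^(5)=-23

((0, 0, 0, 0, 1, 0); (0, 0, 0, 0, 1, 1); (0, 0, 0, 4, 0, 1); (0, 0, 2, 0, 0, 0); (1, 1, 0, 0, 0, 0))


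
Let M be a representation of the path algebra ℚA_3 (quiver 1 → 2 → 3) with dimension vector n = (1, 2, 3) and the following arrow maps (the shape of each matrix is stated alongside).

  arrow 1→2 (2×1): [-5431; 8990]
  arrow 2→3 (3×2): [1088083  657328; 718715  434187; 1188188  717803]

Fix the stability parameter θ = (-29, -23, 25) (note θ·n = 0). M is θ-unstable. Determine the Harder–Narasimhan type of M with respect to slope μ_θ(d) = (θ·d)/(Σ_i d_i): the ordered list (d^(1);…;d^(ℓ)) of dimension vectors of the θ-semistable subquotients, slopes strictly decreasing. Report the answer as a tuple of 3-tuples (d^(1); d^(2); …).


Barcode: M ≅ I[1,3], I[2,3], I[3,3]. HN layers by μ_θ (3 steps, strictly decreasing):
  μ^(1)=25; μ^(2)=-23; μ^(3)=-29

((0, 0, 3); (0, 2, 0); (1, 0, 0))


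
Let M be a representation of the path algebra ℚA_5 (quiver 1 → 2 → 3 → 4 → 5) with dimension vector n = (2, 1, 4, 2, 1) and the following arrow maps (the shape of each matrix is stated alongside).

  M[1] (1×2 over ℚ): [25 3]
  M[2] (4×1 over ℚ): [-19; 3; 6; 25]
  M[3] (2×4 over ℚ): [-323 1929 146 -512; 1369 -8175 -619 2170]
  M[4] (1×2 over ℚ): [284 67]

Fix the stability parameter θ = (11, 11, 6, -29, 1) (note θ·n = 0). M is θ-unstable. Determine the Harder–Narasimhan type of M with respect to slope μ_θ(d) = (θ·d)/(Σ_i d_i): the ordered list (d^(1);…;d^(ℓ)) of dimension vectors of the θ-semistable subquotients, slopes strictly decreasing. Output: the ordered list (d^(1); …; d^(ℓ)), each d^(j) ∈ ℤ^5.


Barcode: M ≅ I[1,1], I[1,3], I[3,3], I[3,4], I[3,5]. HN layers by μ_θ (5 steps, strictly decreasing):
  μ^(1)=11; μ^(2)=28/3; μ^(3)=6; μ^(4)=1; μ^(5)=-23/2

((1, 0, 0, 0, 0); (1, 1, 1, 0, 0); (0, 0, 1, 0, 0); (0, 0, 0, 0, 1); (0, 0, 2, 2, 0))


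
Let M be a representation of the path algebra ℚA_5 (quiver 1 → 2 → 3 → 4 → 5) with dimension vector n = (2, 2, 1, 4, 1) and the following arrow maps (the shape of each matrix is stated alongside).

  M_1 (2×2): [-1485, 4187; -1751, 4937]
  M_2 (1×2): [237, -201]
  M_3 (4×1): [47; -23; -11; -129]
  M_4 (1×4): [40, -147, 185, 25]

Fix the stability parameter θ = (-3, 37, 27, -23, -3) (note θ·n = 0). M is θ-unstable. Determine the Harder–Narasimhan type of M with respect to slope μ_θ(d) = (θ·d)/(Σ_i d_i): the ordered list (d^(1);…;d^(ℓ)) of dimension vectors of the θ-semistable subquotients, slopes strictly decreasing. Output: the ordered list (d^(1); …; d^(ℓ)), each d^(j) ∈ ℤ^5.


Barcode: M ≅ I[1,2], I[1,5], I[4,4]^3. HN layers by μ_θ (4 steps, strictly decreasing):
  μ^(1)=37; μ^(2)=19/2; μ^(3)=-3; μ^(4)=-23

((0, 1, 0, 0, 0); (0, 1, 1, 1, 1); (2, 0, 0, 0, 0); (0, 0, 0, 3, 0))


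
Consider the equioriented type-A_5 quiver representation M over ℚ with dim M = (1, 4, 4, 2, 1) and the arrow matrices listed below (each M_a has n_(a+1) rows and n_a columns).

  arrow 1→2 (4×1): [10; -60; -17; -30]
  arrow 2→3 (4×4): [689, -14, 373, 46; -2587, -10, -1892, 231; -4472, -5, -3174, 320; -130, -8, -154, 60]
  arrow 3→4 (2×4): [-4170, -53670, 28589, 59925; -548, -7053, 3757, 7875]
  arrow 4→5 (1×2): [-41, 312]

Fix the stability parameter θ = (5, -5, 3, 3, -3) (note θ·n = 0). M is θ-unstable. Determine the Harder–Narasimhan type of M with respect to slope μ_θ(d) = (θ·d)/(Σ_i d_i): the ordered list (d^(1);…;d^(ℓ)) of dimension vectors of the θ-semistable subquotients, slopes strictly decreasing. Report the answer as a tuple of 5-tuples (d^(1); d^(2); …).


Barcode: M ≅ I[1,5], I[2,2], I[2,3], I[2,4], I[3,3]. HN layers by μ_θ (4 steps, strictly decreasing):
  μ^(1)=3; μ^(2)=1; μ^(3)=0; μ^(4)=-5

((0, 0, 3, 1, 0); (0, 0, 1, 1, 1); (1, 1, 0, 0, 0); (0, 3, 0, 0, 0))


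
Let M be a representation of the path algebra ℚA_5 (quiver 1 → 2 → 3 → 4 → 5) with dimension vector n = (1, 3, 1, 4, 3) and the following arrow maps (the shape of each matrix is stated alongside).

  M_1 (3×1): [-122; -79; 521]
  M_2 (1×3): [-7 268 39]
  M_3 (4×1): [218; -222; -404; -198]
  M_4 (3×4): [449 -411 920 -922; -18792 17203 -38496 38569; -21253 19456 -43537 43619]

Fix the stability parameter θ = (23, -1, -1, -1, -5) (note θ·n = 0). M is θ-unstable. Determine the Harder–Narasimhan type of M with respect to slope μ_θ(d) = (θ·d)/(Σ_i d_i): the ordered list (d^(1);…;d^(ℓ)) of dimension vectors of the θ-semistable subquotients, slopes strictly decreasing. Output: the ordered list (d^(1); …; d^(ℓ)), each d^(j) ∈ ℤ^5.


Barcode: M ≅ I[1,4], I[2,2]^2, I[4,5]^3. HN layers by μ_θ (3 steps, strictly decreasing):
  μ^(1)=5; μ^(2)=-1; μ^(3)=-3

((1, 1, 1, 1, 0); (0, 2, 0, 0, 0); (0, 0, 0, 3, 3))


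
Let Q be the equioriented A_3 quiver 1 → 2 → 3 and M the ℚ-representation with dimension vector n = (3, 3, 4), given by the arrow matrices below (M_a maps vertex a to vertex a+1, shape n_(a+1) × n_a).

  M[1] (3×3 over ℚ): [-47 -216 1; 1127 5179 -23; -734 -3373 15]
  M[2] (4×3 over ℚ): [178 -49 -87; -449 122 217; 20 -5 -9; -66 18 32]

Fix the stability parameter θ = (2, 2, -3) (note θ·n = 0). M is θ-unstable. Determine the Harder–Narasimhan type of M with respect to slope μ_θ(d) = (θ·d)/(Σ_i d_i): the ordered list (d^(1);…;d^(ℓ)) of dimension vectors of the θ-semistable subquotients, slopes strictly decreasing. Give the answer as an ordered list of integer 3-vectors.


Interval decomposition of M: I[1,2], I[1,3]^2, I[3,3]^2.
HN type (ℓ=3): μ^(1)=2; μ^(2)=1/3; μ^(3)=-3

((1, 1, 0); (2, 2, 2); (0, 0, 2))


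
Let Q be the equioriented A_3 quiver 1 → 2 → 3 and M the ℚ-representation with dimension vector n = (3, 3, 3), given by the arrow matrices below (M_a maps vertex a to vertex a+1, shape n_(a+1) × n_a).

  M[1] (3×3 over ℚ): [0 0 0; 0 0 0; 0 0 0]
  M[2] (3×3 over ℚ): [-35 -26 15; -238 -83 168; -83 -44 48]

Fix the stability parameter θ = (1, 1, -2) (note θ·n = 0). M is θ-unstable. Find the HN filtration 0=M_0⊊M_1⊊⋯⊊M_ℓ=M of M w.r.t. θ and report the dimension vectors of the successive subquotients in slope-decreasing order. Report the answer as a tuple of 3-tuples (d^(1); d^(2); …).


Barcode: M ≅ I[1,1]^3, I[2,3]^3. HN layers by μ_θ (2 steps, strictly decreasing):
  μ^(1)=1; μ^(2)=-1/2

((3, 0, 0); (0, 3, 3))


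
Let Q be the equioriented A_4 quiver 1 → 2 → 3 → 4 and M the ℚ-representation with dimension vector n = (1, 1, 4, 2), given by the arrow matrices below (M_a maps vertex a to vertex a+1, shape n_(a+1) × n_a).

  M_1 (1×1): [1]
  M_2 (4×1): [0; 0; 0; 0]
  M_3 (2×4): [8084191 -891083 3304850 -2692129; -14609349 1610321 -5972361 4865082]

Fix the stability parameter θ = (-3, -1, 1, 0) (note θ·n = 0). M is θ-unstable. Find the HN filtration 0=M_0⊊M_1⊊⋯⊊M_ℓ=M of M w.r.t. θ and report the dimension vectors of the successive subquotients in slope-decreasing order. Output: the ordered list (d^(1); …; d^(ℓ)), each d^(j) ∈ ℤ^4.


Via rank(M_{q-1}∘⋯∘M_p): M ≅ I[1,2], I[3,3]^2, I[3,4]^2.
μ_θ-semistable layers: μ^(1)=1; μ^(2)=1/2; μ^(3)=-1; μ^(4)=-3

((0, 0, 2, 0); (0, 0, 2, 2); (0, 1, 0, 0); (1, 0, 0, 0))


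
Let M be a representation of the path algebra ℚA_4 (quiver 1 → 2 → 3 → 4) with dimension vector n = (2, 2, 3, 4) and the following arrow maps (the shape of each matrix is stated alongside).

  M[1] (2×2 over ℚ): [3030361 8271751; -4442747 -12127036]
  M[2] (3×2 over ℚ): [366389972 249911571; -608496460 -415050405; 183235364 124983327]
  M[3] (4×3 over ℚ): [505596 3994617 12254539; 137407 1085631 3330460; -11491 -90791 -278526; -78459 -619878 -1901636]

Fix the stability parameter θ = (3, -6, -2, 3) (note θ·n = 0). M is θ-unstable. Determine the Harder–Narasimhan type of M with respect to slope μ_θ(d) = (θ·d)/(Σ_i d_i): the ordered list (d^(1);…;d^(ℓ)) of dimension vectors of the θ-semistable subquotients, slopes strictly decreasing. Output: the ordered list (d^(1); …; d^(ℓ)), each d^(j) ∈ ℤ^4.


Via rank(M_{q-1}∘⋯∘M_p): M ≅ I[1,2], I[1,4], I[3,4]^2, I[4,4].
μ_θ-semistable layers: μ^(1)=3; μ^(2)=-3/2; μ^(3)=-5/3; μ^(4)=-2

((0, 0, 0, 4); (1, 1, 0, 0); (1, 1, 1, 0); (0, 0, 2, 0))
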